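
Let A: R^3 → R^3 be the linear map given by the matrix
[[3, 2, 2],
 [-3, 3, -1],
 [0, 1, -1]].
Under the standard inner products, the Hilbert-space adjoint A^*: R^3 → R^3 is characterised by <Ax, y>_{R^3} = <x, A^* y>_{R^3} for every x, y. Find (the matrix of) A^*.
A^* = A^T =
[[3, -3, 0],
 [2, 3, 1],
 [2, -1, -1]]

For real matrices with standard dot products, the defining identity <Ax, y> = <x, A^* y> gives (Ax)^T y = x^T (A^*) y, i.e. x^T A^T y = x^T (A^*) y. Since this holds for all x, y, we must have A^* = A^T. Therefore
A^* =
[[3, -3, 0],
 [2, 3, 1],
 [2, -1, -1]].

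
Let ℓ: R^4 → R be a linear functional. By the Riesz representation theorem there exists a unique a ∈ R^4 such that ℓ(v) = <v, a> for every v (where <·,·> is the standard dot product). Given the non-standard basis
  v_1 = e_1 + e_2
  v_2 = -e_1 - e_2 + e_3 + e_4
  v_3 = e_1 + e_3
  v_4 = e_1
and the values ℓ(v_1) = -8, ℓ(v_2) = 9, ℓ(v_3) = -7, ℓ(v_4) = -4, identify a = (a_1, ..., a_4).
a = (-4, -4, -3, 4)

Write a = (a_1, ..., a_4) in the standard basis. For each basis vector v_i, ℓ(v_i) = <v_i, a> is a linear equation in the a_j's. Collect the n equations into a matrix system V a = ℓ, where row i of V is v_i (expressed in the standard basis). Since V is invertible (lower-triangular with 1s on the diagonal, up to permutation), solve by back-substitution:
  V =
[[1, 1, 0, 0],
 [-1, -1, 1, 1],
 [1, 0, 1, 0],
 [1, 0, 0, 0]]
  V a = (-8, 9, -7, -4)
Solving gives a = (-4, -4, -3, 4).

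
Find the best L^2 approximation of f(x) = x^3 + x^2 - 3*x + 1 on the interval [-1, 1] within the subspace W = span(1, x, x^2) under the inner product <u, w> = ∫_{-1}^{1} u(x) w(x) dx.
g(x) = x^2 - 12*x/5 + 1

The best approximation g ∈ W is the orthogonal projection of f onto W. Writing g = a_0 + a_1 x + a_2 x^2, the coefficients solve the normal equations G · a = b where
  G_{ij} = <φ_i, φ_j> and b_i = <f, φ_i>, with φ_0 = 1, φ_1 = x, φ_2 = x^2.
G =
  [2, 0, 2/3]
  [0, 2/3, 0]
  [2/3, 0, 2/5],
b = (8/3, -8/5, 16/15).
Solving gives a_0 = 1, a_1 = -12/5, a_2 = 1, so
  g(x) = x^2 - 12*x/5 + 1.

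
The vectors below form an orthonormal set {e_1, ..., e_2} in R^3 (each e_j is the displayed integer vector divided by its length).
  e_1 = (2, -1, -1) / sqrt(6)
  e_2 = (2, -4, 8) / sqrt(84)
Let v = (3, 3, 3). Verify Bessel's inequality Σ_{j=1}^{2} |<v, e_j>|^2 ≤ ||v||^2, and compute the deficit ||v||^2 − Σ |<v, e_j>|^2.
Σ |<v, e_j>|^2 = 27/7; ||v||^2 = 27; deficit = 162/7

Write each e_j = u_j / sqrt(<u_j, u_j>) where u_j is the displayed integer vector. Then <v, e_j> = <v, u_j> / sqrt(<u_j, u_j>), so |<v, e_j>|^2 = <v, u_j>^2 / <u_j, u_j>.
Coefficients: <v, e_1> = 0/sqrt(6), <v, e_2> = 18/sqrt(84).
Square and sum: Σ |<v, e_j>|^2 = 27/7.
Compute ||v||^2 = v·v = 27.
Deficit = 27 − 27/7 = 162/7 ≥ 0, confirming Bessel's inequality. (The deficit equals ||v − Σ <v,e_j> e_j||^2, the squared distance from v to span{e_j}.)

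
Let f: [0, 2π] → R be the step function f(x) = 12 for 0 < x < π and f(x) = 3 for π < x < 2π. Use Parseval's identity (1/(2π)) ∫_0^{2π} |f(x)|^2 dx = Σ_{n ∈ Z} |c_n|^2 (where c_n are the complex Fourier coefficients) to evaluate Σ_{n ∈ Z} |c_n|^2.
Σ |c_n|^2 = 153/2

Parseval equates the L^2 energy of f (normalised by 1/(2π)) with the ℓ^2 sum of its Fourier coefficients: (1/(2π)) ∫_0^{2π} |f|^2 = Σ |c_n|^2.
Compute the left side: (1/(2π)) [∫_0^π 12^2 dx + ∫_π^{2π} 3^2 dx] = (1/(2π)) · (144π + 9π) = (144 + 9)/2 = 153/2.
So Σ_{n ∈ Z} |c_n|^2 = 153/2.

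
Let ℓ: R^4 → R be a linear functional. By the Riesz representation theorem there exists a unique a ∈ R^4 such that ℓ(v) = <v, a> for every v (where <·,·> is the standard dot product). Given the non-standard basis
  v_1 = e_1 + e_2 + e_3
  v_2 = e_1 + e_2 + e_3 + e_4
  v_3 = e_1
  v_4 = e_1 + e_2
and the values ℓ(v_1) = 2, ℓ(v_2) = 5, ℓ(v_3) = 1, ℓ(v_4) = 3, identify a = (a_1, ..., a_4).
a = (1, 2, -1, 3)

Write a = (a_1, ..., a_4) in the standard basis. For each basis vector v_i, ℓ(v_i) = <v_i, a> is a linear equation in the a_j's. Collect the n equations into a matrix system V a = ℓ, where row i of V is v_i (expressed in the standard basis). Since V is invertible (lower-triangular with 1s on the diagonal, up to permutation), solve by back-substitution:
  V =
[[1, 1, 1, 0],
 [1, 1, 1, 1],
 [1, 0, 0, 0],
 [1, 1, 0, 0]]
  V a = (2, 5, 1, 3)
Solving gives a = (1, 2, -1, 3).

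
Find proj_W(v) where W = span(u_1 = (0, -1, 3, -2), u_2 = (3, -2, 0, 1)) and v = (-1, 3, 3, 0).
proj_W(v) = (-27/14, 6/7, 9/7, -3/2)

Set up U = [u_1 | ... | u_2] ∈ R^(4×2). The projector onto W = col(U) is P = U (U^T U)^(-1) U^T.
Compute U^T U =
  [14, 0]
  [0, 14],
and U^T v = (6, -9).
Solve U^T U · c = U^T v for the coefficients: c = (3/7, -9/14). The projection is proj_W(v) = U c.
Check: (v - proj_W(v)) · u_1 = 0  (should be 0).
Check: (v - proj_W(v)) · u_2 = 0  (should be 0).
Result: proj_W(v) = (-27/14, 6/7, 9/7, -3/2).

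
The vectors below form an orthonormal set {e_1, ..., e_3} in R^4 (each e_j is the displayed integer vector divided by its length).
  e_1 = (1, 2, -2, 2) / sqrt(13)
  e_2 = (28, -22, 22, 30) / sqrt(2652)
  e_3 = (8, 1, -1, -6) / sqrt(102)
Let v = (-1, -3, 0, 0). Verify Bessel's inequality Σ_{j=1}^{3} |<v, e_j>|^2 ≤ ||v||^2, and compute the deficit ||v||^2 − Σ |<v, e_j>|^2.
Σ |<v, e_j>|^2 = 11/2; ||v||^2 = 10; deficit = 9/2

Write each e_j = u_j / sqrt(<u_j, u_j>) where u_j is the displayed integer vector. Then <v, e_j> = <v, u_j> / sqrt(<u_j, u_j>), so |<v, e_j>|^2 = <v, u_j>^2 / <u_j, u_j>.
Coefficients: <v, e_1> = -7/sqrt(13), <v, e_2> = 38/sqrt(2652), <v, e_3> = -11/sqrt(102).
Square and sum: Σ |<v, e_j>|^2 = 11/2.
Compute ||v||^2 = v·v = 10.
Deficit = 10 − 11/2 = 9/2 ≥ 0, confirming Bessel's inequality. (The deficit equals ||v − Σ <v,e_j> e_j||^2, the squared distance from v to span{e_j}.)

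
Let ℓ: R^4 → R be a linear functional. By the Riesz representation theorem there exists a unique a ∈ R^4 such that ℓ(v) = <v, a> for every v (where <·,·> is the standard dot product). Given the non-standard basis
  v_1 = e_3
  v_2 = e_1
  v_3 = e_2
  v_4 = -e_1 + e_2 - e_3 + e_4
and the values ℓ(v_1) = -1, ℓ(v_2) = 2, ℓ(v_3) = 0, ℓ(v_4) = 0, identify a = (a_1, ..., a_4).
a = (2, 0, -1, 1)

Write a = (a_1, ..., a_4) in the standard basis. For each basis vector v_i, ℓ(v_i) = <v_i, a> is a linear equation in the a_j's. Collect the n equations into a matrix system V a = ℓ, where row i of V is v_i (expressed in the standard basis). Since V is invertible (lower-triangular with 1s on the diagonal, up to permutation), solve by back-substitution:
  V =
[[0, 0, 1, 0],
 [1, 0, 0, 0],
 [0, 1, 0, 0],
 [-1, 1, -1, 1]]
  V a = (-1, 2, 0, 0)
Solving gives a = (2, 0, -1, 1).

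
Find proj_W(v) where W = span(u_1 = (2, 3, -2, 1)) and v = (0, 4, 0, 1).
proj_W(v) = (13/9, 13/6, -13/9, 13/18)

Set up U = [u_1 | ... | u_1] ∈ R^(4×1). The projector onto W = col(U) is P = U (U^T U)^(-1) U^T.
Compute U^T U =
  [18],
and U^T v = (13).
Solve U^T U · c = U^T v for the coefficients: c = (13/18). The projection is proj_W(v) = U c.
Check: (v - proj_W(v)) · u_1 = 0  (should be 0).
Result: proj_W(v) = (13/9, 13/6, -13/9, 13/18).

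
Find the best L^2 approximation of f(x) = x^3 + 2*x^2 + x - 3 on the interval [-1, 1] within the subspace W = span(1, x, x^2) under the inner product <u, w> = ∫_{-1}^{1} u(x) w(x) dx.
g(x) = 2*x^2 + 8*x/5 - 3

The best approximation g ∈ W is the orthogonal projection of f onto W. Writing g = a_0 + a_1 x + a_2 x^2, the coefficients solve the normal equations G · a = b where
  G_{ij} = <φ_i, φ_j> and b_i = <f, φ_i>, with φ_0 = 1, φ_1 = x, φ_2 = x^2.
G =
  [2, 0, 2/3]
  [0, 2/3, 0]
  [2/3, 0, 2/5],
b = (-14/3, 16/15, -6/5).
Solving gives a_0 = -3, a_1 = 8/5, a_2 = 2, so
  g(x) = 2*x^2 + 8*x/5 - 3.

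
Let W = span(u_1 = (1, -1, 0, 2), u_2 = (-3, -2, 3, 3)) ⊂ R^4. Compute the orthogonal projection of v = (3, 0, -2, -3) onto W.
proj_W(v) = (18/7, 33/23, -387/161, -333/161)

Set up U = [u_1 | ... | u_2] ∈ R^(4×2). The projector onto W = col(U) is P = U (U^T U)^(-1) U^T.
Compute U^T U =
  [6, 5]
  [5, 31],
and U^T v = (-3, -24).
Solve U^T U · c = U^T v for the coefficients: c = (27/161, -129/161). The projection is proj_W(v) = U c.
Check: (v - proj_W(v)) · u_1 = 0  (should be 0).
Check: (v - proj_W(v)) · u_2 = 0  (should be 0).
Result: proj_W(v) = (18/7, 33/23, -387/161, -333/161).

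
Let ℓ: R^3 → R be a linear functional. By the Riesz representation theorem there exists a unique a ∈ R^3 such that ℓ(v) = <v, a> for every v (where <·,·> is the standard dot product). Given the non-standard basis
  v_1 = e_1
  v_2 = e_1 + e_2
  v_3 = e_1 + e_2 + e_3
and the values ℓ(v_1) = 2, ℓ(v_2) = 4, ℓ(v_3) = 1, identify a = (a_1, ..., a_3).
a = (2, 2, -3)

Write a = (a_1, ..., a_3) in the standard basis. For each basis vector v_i, ℓ(v_i) = <v_i, a> is a linear equation in the a_j's. Collect the n equations into a matrix system V a = ℓ, where row i of V is v_i (expressed in the standard basis). Since V is invertible (lower-triangular with 1s on the diagonal, up to permutation), solve by back-substitution:
  V =
[[1, 0, 0],
 [1, 1, 0],
 [1, 1, 1]]
  V a = (2, 4, 1)
Solving gives a = (2, 2, -3).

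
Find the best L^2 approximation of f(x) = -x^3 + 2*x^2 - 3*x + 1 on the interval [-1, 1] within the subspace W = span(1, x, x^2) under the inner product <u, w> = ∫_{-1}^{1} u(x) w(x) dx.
g(x) = 2*x^2 - 18*x/5 + 1

The best approximation g ∈ W is the orthogonal projection of f onto W. Writing g = a_0 + a_1 x + a_2 x^2, the coefficients solve the normal equations G · a = b where
  G_{ij} = <φ_i, φ_j> and b_i = <f, φ_i>, with φ_0 = 1, φ_1 = x, φ_2 = x^2.
G =
  [2, 0, 2/3]
  [0, 2/3, 0]
  [2/3, 0, 2/5],
b = (10/3, -12/5, 22/15).
Solving gives a_0 = 1, a_1 = -18/5, a_2 = 2, so
  g(x) = 2*x^2 - 18*x/5 + 1.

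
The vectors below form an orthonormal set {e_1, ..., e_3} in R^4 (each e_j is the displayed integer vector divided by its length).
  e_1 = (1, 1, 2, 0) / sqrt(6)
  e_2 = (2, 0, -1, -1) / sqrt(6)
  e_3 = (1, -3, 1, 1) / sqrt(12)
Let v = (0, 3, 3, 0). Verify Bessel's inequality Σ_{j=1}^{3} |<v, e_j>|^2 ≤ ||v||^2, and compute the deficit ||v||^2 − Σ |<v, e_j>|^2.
Σ |<v, e_j>|^2 = 18; ||v||^2 = 18; deficit = 0

Write each e_j = u_j / sqrt(<u_j, u_j>) where u_j is the displayed integer vector. Then <v, e_j> = <v, u_j> / sqrt(<u_j, u_j>), so |<v, e_j>|^2 = <v, u_j>^2 / <u_j, u_j>.
Coefficients: <v, e_1> = 9/sqrt(6), <v, e_2> = -3/sqrt(6), <v, e_3> = -6/sqrt(12).
Square and sum: Σ |<v, e_j>|^2 = 18.
Compute ||v||^2 = v·v = 18.
Deficit = 18 − 18 = 0 ≥ 0, confirming Bessel's inequality. (The deficit equals ||v − Σ <v,e_j> e_j||^2, the squared distance from v to span{e_j}.)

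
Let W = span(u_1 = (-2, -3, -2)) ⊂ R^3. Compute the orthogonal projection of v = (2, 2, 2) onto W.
proj_W(v) = (28/17, 42/17, 28/17)

Set up U = [u_1 | ... | u_1] ∈ R^(3×1). The projector onto W = col(U) is P = U (U^T U)^(-1) U^T.
Compute U^T U =
  [17],
and U^T v = (-14).
Solve U^T U · c = U^T v for the coefficients: c = (-14/17). The projection is proj_W(v) = U c.
Check: (v - proj_W(v)) · u_1 = 0  (should be 0).
Result: proj_W(v) = (28/17, 42/17, 28/17).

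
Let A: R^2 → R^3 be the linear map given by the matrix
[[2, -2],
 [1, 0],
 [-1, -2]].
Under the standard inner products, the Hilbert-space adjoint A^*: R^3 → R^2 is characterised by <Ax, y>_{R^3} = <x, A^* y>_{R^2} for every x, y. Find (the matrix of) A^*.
A^* = A^T =
[[2, 1, -1],
 [-2, 0, -2]]

For real matrices with standard dot products, the defining identity <Ax, y> = <x, A^* y> gives (Ax)^T y = x^T (A^*) y, i.e. x^T A^T y = x^T (A^*) y. Since this holds for all x, y, we must have A^* = A^T. Therefore
A^* =
[[2, 1, -1],
 [-2, 0, -2]].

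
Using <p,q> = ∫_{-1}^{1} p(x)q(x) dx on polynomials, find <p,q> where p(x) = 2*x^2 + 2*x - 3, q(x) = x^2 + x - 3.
<p,q> = 212/15

Expand the product: p(x)·q(x) = 2*x^4 + 4*x^3 - 7*x^2 - 9*x + 9.
∫_{-1}^{1} of each monomial x^k gives [2/(k+1) if k even, 0 if k odd]. Integrating term-by-term (or equivalently evaluating the antiderivative F(x) = 2*x^5/5 + x^4 - 7*x^3/3 - 9*x^2/2 + 9*x at the endpoints):
  F(1) − F(−1) = 107/30 − (-317/30) = 212/15.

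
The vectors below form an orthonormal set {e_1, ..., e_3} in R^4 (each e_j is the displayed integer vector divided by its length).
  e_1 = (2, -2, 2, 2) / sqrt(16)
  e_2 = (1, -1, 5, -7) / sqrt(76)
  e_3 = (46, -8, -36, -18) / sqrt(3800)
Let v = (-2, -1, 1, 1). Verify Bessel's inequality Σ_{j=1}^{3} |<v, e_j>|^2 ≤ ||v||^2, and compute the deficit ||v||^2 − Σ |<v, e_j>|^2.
Σ |<v, e_j>|^2 = 269/50; ||v||^2 = 7; deficit = 81/50

Write each e_j = u_j / sqrt(<u_j, u_j>) where u_j is the displayed integer vector. Then <v, e_j> = <v, u_j> / sqrt(<u_j, u_j>), so |<v, e_j>|^2 = <v, u_j>^2 / <u_j, u_j>.
Coefficients: <v, e_1> = 2/sqrt(16), <v, e_2> = -3/sqrt(76), <v, e_3> = -138/sqrt(3800).
Square and sum: Σ |<v, e_j>|^2 = 269/50.
Compute ||v||^2 = v·v = 7.
Deficit = 7 − 269/50 = 81/50 ≥ 0, confirming Bessel's inequality. (The deficit equals ||v − Σ <v,e_j> e_j||^2, the squared distance from v to span{e_j}.)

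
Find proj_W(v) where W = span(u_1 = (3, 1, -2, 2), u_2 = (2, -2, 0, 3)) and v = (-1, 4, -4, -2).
proj_W(v) = (59/206, 921/206, -245/103, -262/103)

Set up U = [u_1 | ... | u_2] ∈ R^(4×2). The projector onto W = col(U) is P = U (U^T U)^(-1) U^T.
Compute U^T U =
  [18, 10]
  [10, 17],
and U^T v = (5, -16).
Solve U^T U · c = U^T v for the coefficients: c = (245/206, -169/103). The projection is proj_W(v) = U c.
Check: (v - proj_W(v)) · u_1 = 0  (should be 0).
Check: (v - proj_W(v)) · u_2 = 0  (should be 0).
Result: proj_W(v) = (59/206, 921/206, -245/103, -262/103).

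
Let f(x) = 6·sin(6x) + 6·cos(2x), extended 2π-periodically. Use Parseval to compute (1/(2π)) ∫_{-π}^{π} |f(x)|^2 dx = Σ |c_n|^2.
Σ |c_n|^2 = 36

Expand |f|^2 and use orthogonality of {sin(nx), cos(mx)} on [-π, π]:
  ∫_{-π}^{π} sin(nx)^2 dx = π, ∫ cos(mx)^2 dx = π, and cross terms integrate to 0.
So ∫_{-π}^{π} f(x)^2 dx = 6^2 · π + 6^2 · π = (36 + 36)π.
Divide by 2π: (36 + 36)/2 = 36.
By Parseval, this equals Σ |c_n|^2.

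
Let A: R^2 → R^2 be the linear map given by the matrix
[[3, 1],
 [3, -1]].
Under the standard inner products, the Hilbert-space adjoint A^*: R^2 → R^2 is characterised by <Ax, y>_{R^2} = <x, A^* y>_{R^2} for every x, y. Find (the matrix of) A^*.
A^* = A^T =
[[3, 3],
 [1, -1]]

For real matrices with standard dot products, the defining identity <Ax, y> = <x, A^* y> gives (Ax)^T y = x^T (A^*) y, i.e. x^T A^T y = x^T (A^*) y. Since this holds for all x, y, we must have A^* = A^T. Therefore
A^* =
[[3, 3],
 [1, -1]].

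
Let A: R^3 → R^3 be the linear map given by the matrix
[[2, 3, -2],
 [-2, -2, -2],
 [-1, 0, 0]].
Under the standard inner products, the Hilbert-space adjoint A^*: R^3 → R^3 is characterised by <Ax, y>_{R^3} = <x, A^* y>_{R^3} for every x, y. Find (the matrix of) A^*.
A^* = A^T =
[[2, -2, -1],
 [3, -2, 0],
 [-2, -2, 0]]

For real matrices with standard dot products, the defining identity <Ax, y> = <x, A^* y> gives (Ax)^T y = x^T (A^*) y, i.e. x^T A^T y = x^T (A^*) y. Since this holds for all x, y, we must have A^* = A^T. Therefore
A^* =
[[2, -2, -1],
 [3, -2, 0],
 [-2, -2, 0]].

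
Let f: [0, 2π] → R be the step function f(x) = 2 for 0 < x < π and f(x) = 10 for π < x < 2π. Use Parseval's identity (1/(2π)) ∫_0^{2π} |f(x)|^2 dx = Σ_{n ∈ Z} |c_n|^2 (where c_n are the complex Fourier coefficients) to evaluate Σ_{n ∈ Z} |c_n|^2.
Σ |c_n|^2 = 52

Parseval equates the L^2 energy of f (normalised by 1/(2π)) with the ℓ^2 sum of its Fourier coefficients: (1/(2π)) ∫_0^{2π} |f|^2 = Σ |c_n|^2.
Compute the left side: (1/(2π)) [∫_0^π 2^2 dx + ∫_π^{2π} 10^2 dx] = (1/(2π)) · (4π + 100π) = (4 + 100)/2 = 52.
So Σ_{n ∈ Z} |c_n|^2 = 52.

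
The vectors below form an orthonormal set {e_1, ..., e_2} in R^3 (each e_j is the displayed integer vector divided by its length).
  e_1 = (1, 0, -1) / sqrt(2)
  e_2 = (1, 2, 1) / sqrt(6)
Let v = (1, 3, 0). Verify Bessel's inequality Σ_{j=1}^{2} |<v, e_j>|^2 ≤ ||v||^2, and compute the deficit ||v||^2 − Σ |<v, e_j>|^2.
Σ |<v, e_j>|^2 = 26/3; ||v||^2 = 10; deficit = 4/3

Write each e_j = u_j / sqrt(<u_j, u_j>) where u_j is the displayed integer vector. Then <v, e_j> = <v, u_j> / sqrt(<u_j, u_j>), so |<v, e_j>|^2 = <v, u_j>^2 / <u_j, u_j>.
Coefficients: <v, e_1> = 1/sqrt(2), <v, e_2> = 7/sqrt(6).
Square and sum: Σ |<v, e_j>|^2 = 26/3.
Compute ||v||^2 = v·v = 10.
Deficit = 10 − 26/3 = 4/3 ≥ 0, confirming Bessel's inequality. (The deficit equals ||v − Σ <v,e_j> e_j||^2, the squared distance from v to span{e_j}.)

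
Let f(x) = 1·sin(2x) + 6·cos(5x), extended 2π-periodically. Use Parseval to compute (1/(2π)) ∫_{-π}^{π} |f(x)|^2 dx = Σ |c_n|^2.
Σ |c_n|^2 = 37/2

Expand |f|^2 and use orthogonality of {sin(nx), cos(mx)} on [-π, π]:
  ∫_{-π}^{π} sin(nx)^2 dx = π, ∫ cos(mx)^2 dx = π, and cross terms integrate to 0.
So ∫_{-π}^{π} f(x)^2 dx = 1^2 · π + 6^2 · π = (1 + 36)π.
Divide by 2π: (1 + 36)/2 = 37/2.
By Parseval, this equals Σ |c_n|^2.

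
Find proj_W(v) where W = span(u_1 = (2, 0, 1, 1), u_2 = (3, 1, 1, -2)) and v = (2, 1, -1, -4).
proj_W(v) = (97/65, 89/65, 4/65, -263/65)

Set up U = [u_1 | ... | u_2] ∈ R^(4×2). The projector onto W = col(U) is P = U (U^T U)^(-1) U^T.
Compute U^T U =
  [6, 5]
  [5, 15],
and U^T v = (-1, 14).
Solve U^T U · c = U^T v for the coefficients: c = (-17/13, 89/65). The projection is proj_W(v) = U c.
Check: (v - proj_W(v)) · u_1 = 0  (should be 0).
Check: (v - proj_W(v)) · u_2 = 0  (should be 0).
Result: proj_W(v) = (97/65, 89/65, 4/65, -263/65).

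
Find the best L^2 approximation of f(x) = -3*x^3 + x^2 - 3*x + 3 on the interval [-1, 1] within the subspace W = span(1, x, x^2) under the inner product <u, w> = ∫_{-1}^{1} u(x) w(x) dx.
g(x) = x^2 - 24*x/5 + 3

The best approximation g ∈ W is the orthogonal projection of f onto W. Writing g = a_0 + a_1 x + a_2 x^2, the coefficients solve the normal equations G · a = b where
  G_{ij} = <φ_i, φ_j> and b_i = <f, φ_i>, with φ_0 = 1, φ_1 = x, φ_2 = x^2.
G =
  [2, 0, 2/3]
  [0, 2/3, 0]
  [2/3, 0, 2/5],
b = (20/3, -16/5, 12/5).
Solving gives a_0 = 3, a_1 = -24/5, a_2 = 1, so
  g(x) = x^2 - 24*x/5 + 3.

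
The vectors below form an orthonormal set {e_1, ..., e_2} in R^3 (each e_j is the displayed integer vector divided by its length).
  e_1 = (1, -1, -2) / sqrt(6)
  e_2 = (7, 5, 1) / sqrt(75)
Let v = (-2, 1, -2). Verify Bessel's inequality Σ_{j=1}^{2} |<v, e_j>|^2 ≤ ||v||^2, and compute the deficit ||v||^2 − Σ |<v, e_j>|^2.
Σ |<v, e_j>|^2 = 89/50; ||v||^2 = 9; deficit = 361/50

Write each e_j = u_j / sqrt(<u_j, u_j>) where u_j is the displayed integer vector. Then <v, e_j> = <v, u_j> / sqrt(<u_j, u_j>), so |<v, e_j>|^2 = <v, u_j>^2 / <u_j, u_j>.
Coefficients: <v, e_1> = 1/sqrt(6), <v, e_2> = -11/sqrt(75).
Square and sum: Σ |<v, e_j>|^2 = 89/50.
Compute ||v||^2 = v·v = 9.
Deficit = 9 − 89/50 = 361/50 ≥ 0, confirming Bessel's inequality. (The deficit equals ||v − Σ <v,e_j> e_j||^2, the squared distance from v to span{e_j}.)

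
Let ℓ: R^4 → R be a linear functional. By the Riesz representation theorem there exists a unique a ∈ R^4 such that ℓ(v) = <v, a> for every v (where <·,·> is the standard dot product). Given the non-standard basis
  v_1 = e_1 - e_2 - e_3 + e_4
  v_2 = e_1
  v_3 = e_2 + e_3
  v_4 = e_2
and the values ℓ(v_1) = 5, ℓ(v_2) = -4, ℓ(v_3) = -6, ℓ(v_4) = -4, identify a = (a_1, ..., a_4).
a = (-4, -4, -2, 3)

Write a = (a_1, ..., a_4) in the standard basis. For each basis vector v_i, ℓ(v_i) = <v_i, a> is a linear equation in the a_j's. Collect the n equations into a matrix system V a = ℓ, where row i of V is v_i (expressed in the standard basis). Since V is invertible (lower-triangular with 1s on the diagonal, up to permutation), solve by back-substitution:
  V =
[[1, -1, -1, 1],
 [1, 0, 0, 0],
 [0, 1, 1, 0],
 [0, 1, 0, 0]]
  V a = (5, -4, -6, -4)
Solving gives a = (-4, -4, -2, 3).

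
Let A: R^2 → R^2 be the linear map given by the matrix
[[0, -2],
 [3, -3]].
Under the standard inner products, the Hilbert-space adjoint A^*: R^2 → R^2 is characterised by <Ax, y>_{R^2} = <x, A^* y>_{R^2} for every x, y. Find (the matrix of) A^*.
A^* = A^T =
[[0, 3],
 [-2, -3]]

For real matrices with standard dot products, the defining identity <Ax, y> = <x, A^* y> gives (Ax)^T y = x^T (A^*) y, i.e. x^T A^T y = x^T (A^*) y. Since this holds for all x, y, we must have A^* = A^T. Therefore
A^* =
[[0, 3],
 [-2, -3]].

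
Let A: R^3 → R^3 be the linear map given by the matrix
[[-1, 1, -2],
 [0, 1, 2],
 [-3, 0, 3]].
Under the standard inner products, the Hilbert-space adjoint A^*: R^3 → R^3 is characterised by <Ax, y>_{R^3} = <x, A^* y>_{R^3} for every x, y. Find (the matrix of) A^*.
A^* = A^T =
[[-1, 0, -3],
 [1, 1, 0],
 [-2, 2, 3]]

For real matrices with standard dot products, the defining identity <Ax, y> = <x, A^* y> gives (Ax)^T y = x^T (A^*) y, i.e. x^T A^T y = x^T (A^*) y. Since this holds for all x, y, we must have A^* = A^T. Therefore
A^* =
[[-1, 0, -3],
 [1, 1, 0],
 [-2, 2, 3]].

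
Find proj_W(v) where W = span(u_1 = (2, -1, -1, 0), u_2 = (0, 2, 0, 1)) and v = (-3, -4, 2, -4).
proj_W(v) = (-44/13, -58/13, 22/13, -40/13)

Set up U = [u_1 | ... | u_2] ∈ R^(4×2). The projector onto W = col(U) is P = U (U^T U)^(-1) U^T.
Compute U^T U =
  [6, -2]
  [-2, 5],
and U^T v = (-4, -12).
Solve U^T U · c = U^T v for the coefficients: c = (-22/13, -40/13). The projection is proj_W(v) = U c.
Check: (v - proj_W(v)) · u_1 = 0  (should be 0).
Check: (v - proj_W(v)) · u_2 = 0  (should be 0).
Result: proj_W(v) = (-44/13, -58/13, 22/13, -40/13).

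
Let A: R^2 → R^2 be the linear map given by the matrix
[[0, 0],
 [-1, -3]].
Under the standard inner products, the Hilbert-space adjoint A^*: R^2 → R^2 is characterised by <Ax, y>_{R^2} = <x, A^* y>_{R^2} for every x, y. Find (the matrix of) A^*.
A^* = A^T =
[[0, -1],
 [0, -3]]

For real matrices with standard dot products, the defining identity <Ax, y> = <x, A^* y> gives (Ax)^T y = x^T (A^*) y, i.e. x^T A^T y = x^T (A^*) y. Since this holds for all x, y, we must have A^* = A^T. Therefore
A^* =
[[0, -1],
 [0, -3]].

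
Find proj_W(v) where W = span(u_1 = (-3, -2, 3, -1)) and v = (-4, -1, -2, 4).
proj_W(v) = (-12/23, -8/23, 12/23, -4/23)

Set up U = [u_1 | ... | u_1] ∈ R^(4×1). The projector onto W = col(U) is P = U (U^T U)^(-1) U^T.
Compute U^T U =
  [23],
and U^T v = (4).
Solve U^T U · c = U^T v for the coefficients: c = (4/23). The projection is proj_W(v) = U c.
Check: (v - proj_W(v)) · u_1 = 0  (should be 0).
Result: proj_W(v) = (-12/23, -8/23, 12/23, -4/23).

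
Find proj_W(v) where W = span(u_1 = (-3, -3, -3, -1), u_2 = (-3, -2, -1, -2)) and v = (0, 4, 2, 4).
proj_W(v) = (75/26, 59/26, 43/26, 41/26)

Set up U = [u_1 | ... | u_2] ∈ R^(4×2). The projector onto W = col(U) is P = U (U^T U)^(-1) U^T.
Compute U^T U =
  [28, 20]
  [20, 18],
and U^T v = (-22, -18).
Solve U^T U · c = U^T v for the coefficients: c = (-9/26, -8/13). The projection is proj_W(v) = U c.
Check: (v - proj_W(v)) · u_1 = 0  (should be 0).
Check: (v - proj_W(v)) · u_2 = 0  (should be 0).
Result: proj_W(v) = (75/26, 59/26, 43/26, 41/26).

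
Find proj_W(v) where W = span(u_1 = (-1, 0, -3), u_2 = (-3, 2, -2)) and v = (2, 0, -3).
proj_W(v) = (70/89, -126/89, -231/89)

Set up U = [u_1 | ... | u_2] ∈ R^(3×2). The projector onto W = col(U) is P = U (U^T U)^(-1) U^T.
Compute U^T U =
  [10, 9]
  [9, 17],
and U^T v = (7, 0).
Solve U^T U · c = U^T v for the coefficients: c = (119/89, -63/89). The projection is proj_W(v) = U c.
Check: (v - proj_W(v)) · u_1 = 0  (should be 0).
Check: (v - proj_W(v)) · u_2 = 0  (should be 0).
Result: proj_W(v) = (70/89, -126/89, -231/89).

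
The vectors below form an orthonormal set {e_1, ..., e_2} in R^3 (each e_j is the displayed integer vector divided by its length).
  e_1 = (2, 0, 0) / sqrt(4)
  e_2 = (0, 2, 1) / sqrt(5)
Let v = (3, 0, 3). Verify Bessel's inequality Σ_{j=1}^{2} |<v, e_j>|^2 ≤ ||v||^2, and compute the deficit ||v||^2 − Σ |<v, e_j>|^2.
Σ |<v, e_j>|^2 = 54/5; ||v||^2 = 18; deficit = 36/5

Write each e_j = u_j / sqrt(<u_j, u_j>) where u_j is the displayed integer vector. Then <v, e_j> = <v, u_j> / sqrt(<u_j, u_j>), so |<v, e_j>|^2 = <v, u_j>^2 / <u_j, u_j>.
Coefficients: <v, e_1> = 6/sqrt(4), <v, e_2> = 3/sqrt(5).
Square and sum: Σ |<v, e_j>|^2 = 54/5.
Compute ||v||^2 = v·v = 18.
Deficit = 18 − 54/5 = 36/5 ≥ 0, confirming Bessel's inequality. (The deficit equals ||v − Σ <v,e_j> e_j||^2, the squared distance from v to span{e_j}.)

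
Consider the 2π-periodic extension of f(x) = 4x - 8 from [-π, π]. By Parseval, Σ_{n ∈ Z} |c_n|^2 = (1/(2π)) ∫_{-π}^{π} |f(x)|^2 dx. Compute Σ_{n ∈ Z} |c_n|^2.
Σ |c_n|^2 = 16π^2/3 + 64

Expand and integrate term by term over [-π, π]:
  ∫ (4x)^2 dx = 16·(2π^3/3); ∫ 2·4·(-8)·x dx = 0 (odd integrand); ∫ (-8)^2 dx = 64·2π.
So (1/(2π)) ∫_{-π}^{π} (4x - 8)^2 dx = 16π^2/3 + 64 = 16π^2/3 + 64.
Parseval ⇒ Σ |c_n|^2 = 16π^2/3 + 64.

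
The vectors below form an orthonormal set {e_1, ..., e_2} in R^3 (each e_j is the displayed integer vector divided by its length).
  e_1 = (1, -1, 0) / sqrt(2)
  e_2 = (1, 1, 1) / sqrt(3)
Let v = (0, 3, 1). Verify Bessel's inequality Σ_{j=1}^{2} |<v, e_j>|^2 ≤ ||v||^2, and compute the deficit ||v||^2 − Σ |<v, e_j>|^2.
Σ |<v, e_j>|^2 = 59/6; ||v||^2 = 10; deficit = 1/6

Write each e_j = u_j / sqrt(<u_j, u_j>) where u_j is the displayed integer vector. Then <v, e_j> = <v, u_j> / sqrt(<u_j, u_j>), so |<v, e_j>|^2 = <v, u_j>^2 / <u_j, u_j>.
Coefficients: <v, e_1> = -3/sqrt(2), <v, e_2> = 4/sqrt(3).
Square and sum: Σ |<v, e_j>|^2 = 59/6.
Compute ||v||^2 = v·v = 10.
Deficit = 10 − 59/6 = 1/6 ≥ 0, confirming Bessel's inequality. (The deficit equals ||v − Σ <v,e_j> e_j||^2, the squared distance from v to span{e_j}.)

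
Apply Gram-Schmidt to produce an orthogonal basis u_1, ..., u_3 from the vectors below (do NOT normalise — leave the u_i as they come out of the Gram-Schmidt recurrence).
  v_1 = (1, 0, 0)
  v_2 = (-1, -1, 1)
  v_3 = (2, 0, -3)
Orthogonal basis:
  u_1 = (1, 0, 0)
  u_2 = (0, -1, 1)
  u_3 = (0, -3/2, -3/2)

Apply the Gram-Schmidt recurrence
  u_1 = v_1
  u_i = v_i − Σ_{j<i} ((v_i · u_j) / (u_j · u_j)) · u_j.

Step by step this gives:
  u_1 = (1, 0, 0)
  u_2 = (0, -1, 1)
  u_3 = (0, -3/2, -3/2)

Orthogonality check:
  u_2 · u_1 = 0 (should be 0)
  u_3 · u_1 = 0 (should be 0)
  u_3 · u_2 = 0 (should be 0)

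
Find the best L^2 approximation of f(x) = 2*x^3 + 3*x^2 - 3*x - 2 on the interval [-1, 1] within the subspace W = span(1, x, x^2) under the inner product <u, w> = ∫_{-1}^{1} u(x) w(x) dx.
g(x) = 3*x^2 - 9*x/5 - 2

The best approximation g ∈ W is the orthogonal projection of f onto W. Writing g = a_0 + a_1 x + a_2 x^2, the coefficients solve the normal equations G · a = b where
  G_{ij} = <φ_i, φ_j> and b_i = <f, φ_i>, with φ_0 = 1, φ_1 = x, φ_2 = x^2.
G =
  [2, 0, 2/3]
  [0, 2/3, 0]
  [2/3, 0, 2/5],
b = (-2, -6/5, -2/15).
Solving gives a_0 = -2, a_1 = -9/5, a_2 = 3, so
  g(x) = 3*x^2 - 9*x/5 - 2.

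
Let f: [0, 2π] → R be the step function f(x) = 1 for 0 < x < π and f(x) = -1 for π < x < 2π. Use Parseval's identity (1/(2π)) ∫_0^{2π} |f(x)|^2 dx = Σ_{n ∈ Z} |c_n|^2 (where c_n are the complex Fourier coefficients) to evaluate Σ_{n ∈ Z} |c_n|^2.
Σ |c_n|^2 = 1

Parseval equates the L^2 energy of f (normalised by 1/(2π)) with the ℓ^2 sum of its Fourier coefficients: (1/(2π)) ∫_0^{2π} |f|^2 = Σ |c_n|^2.
Compute the left side: (1/(2π)) [∫_0^π 1^2 dx + ∫_π^{2π} (-1)^2 dx] = (1/(2π)) · (1π + 1π) = (1 + 1)/2 = 1.
So Σ_{n ∈ Z} |c_n|^2 = 1.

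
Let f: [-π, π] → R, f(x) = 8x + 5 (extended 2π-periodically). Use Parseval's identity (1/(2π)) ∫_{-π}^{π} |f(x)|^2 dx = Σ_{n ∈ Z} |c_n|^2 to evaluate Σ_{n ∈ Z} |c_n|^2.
Σ |c_n|^2 = 64π^2/3 + 25

Expand and integrate term by term over [-π, π]:
  ∫ (8x)^2 dx = 64·(2π^3/3); ∫ 2·8·(5)·x dx = 0 (odd integrand); ∫ 5^2 dx = 25·2π.
So (1/(2π)) ∫_{-π}^{π} (8x + 5)^2 dx = 64π^2/3 + 25 = 64π^2/3 + 25.
Parseval ⇒ Σ |c_n|^2 = 64π^2/3 + 25.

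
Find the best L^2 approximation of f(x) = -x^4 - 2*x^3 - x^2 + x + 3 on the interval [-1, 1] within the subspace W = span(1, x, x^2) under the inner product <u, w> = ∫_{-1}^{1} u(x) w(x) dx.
g(x) = -13*x^2/7 - x/5 + 108/35

The best approximation g ∈ W is the orthogonal projection of f onto W. Writing g = a_0 + a_1 x + a_2 x^2, the coefficients solve the normal equations G · a = b where
  G_{ij} = <φ_i, φ_j> and b_i = <f, φ_i>, with φ_0 = 1, φ_1 = x, φ_2 = x^2.
G =
  [2, 0, 2/3]
  [0, 2/3, 0]
  [2/3, 0, 2/5],
b = (74/15, -2/15, 46/35).
Solving gives a_0 = 108/35, a_1 = -1/5, a_2 = -13/7, so
  g(x) = -13*x^2/7 - x/5 + 108/35.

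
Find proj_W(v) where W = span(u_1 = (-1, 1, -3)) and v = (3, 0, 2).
proj_W(v) = (9/11, -9/11, 27/11)

Set up U = [u_1 | ... | u_1] ∈ R^(3×1). The projector onto W = col(U) is P = U (U^T U)^(-1) U^T.
Compute U^T U =
  [11],
and U^T v = (-9).
Solve U^T U · c = U^T v for the coefficients: c = (-9/11). The projection is proj_W(v) = U c.
Check: (v - proj_W(v)) · u_1 = 0  (should be 0).
Result: proj_W(v) = (9/11, -9/11, 27/11).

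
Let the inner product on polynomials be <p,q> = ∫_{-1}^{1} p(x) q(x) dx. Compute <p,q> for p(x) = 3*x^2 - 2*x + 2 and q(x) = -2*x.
<p,q> = 8/3

Expand the product: p(x)·q(x) = -6*x^3 + 4*x^2 - 4*x.
∫_{-1}^{1} of each monomial x^k gives [2/(k+1) if k even, 0 if k odd]. Integrating term-by-term (or equivalently evaluating the antiderivative F(x) = -3*x^4/2 + 4*x^3/3 - 2*x^2 at the endpoints):
  F(1) − F(−1) = -13/6 − (-29/6) = 8/3.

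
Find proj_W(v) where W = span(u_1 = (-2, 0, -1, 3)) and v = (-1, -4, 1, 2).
proj_W(v) = (-1, 0, -1/2, 3/2)

Set up U = [u_1 | ... | u_1] ∈ R^(4×1). The projector onto W = col(U) is P = U (U^T U)^(-1) U^T.
Compute U^T U =
  [14],
and U^T v = (7).
Solve U^T U · c = U^T v for the coefficients: c = (1/2). The projection is proj_W(v) = U c.
Check: (v - proj_W(v)) · u_1 = 0  (should be 0).
Result: proj_W(v) = (-1, 0, -1/2, 3/2).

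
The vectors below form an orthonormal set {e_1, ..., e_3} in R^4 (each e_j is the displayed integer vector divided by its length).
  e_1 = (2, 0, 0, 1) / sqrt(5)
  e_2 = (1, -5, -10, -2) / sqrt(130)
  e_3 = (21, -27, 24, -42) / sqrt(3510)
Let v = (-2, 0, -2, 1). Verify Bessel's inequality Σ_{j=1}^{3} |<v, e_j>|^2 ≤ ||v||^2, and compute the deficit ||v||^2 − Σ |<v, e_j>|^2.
Σ |<v, e_j>|^2 = 131/15; ||v||^2 = 9; deficit = 4/15

Write each e_j = u_j / sqrt(<u_j, u_j>) where u_j is the displayed integer vector. Then <v, e_j> = <v, u_j> / sqrt(<u_j, u_j>), so |<v, e_j>|^2 = <v, u_j>^2 / <u_j, u_j>.
Coefficients: <v, e_1> = -3/sqrt(5), <v, e_2> = 16/sqrt(130), <v, e_3> = -132/sqrt(3510).
Square and sum: Σ |<v, e_j>|^2 = 131/15.
Compute ||v||^2 = v·v = 9.
Deficit = 9 − 131/15 = 4/15 ≥ 0, confirming Bessel's inequality. (The deficit equals ||v − Σ <v,e_j> e_j||^2, the squared distance from v to span{e_j}.)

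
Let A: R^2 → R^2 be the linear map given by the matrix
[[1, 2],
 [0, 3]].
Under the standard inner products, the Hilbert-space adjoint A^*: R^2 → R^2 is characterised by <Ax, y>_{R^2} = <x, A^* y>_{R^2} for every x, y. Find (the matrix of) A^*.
A^* = A^T =
[[1, 0],
 [2, 3]]

For real matrices with standard dot products, the defining identity <Ax, y> = <x, A^* y> gives (Ax)^T y = x^T (A^*) y, i.e. x^T A^T y = x^T (A^*) y. Since this holds for all x, y, we must have A^* = A^T. Therefore
A^* =
[[1, 0],
 [2, 3]].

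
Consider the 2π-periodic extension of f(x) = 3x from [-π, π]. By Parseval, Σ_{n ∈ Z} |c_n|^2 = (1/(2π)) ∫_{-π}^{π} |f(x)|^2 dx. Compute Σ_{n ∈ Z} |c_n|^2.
Σ |c_n|^2 = 3π^2

Expand and integrate term by term over [-π, π]:
  ∫ (3x)^2 dx = 9·(2π^3/3); ∫ 2·3·(0)·x dx = 0 (odd integrand); ∫ 0^2 dx = 0·2π.
So (1/(2π)) ∫_{-π}^{π} (3x)^2 dx = 9π^2/3 + 0 = 3π^2.
Parseval ⇒ Σ |c_n|^2 = 3π^2.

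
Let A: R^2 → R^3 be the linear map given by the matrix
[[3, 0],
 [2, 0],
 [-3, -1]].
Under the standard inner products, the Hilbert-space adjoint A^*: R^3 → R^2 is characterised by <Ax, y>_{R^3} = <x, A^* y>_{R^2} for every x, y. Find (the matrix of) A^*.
A^* = A^T =
[[3, 2, -3],
 [0, 0, -1]]

For real matrices with standard dot products, the defining identity <Ax, y> = <x, A^* y> gives (Ax)^T y = x^T (A^*) y, i.e. x^T A^T y = x^T (A^*) y. Since this holds for all x, y, we must have A^* = A^T. Therefore
A^* =
[[3, 2, -3],
 [0, 0, -1]].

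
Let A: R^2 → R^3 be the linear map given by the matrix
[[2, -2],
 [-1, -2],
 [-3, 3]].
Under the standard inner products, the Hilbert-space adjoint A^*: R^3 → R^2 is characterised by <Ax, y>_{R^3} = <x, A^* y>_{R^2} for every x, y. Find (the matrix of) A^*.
A^* = A^T =
[[2, -1, -3],
 [-2, -2, 3]]

For real matrices with standard dot products, the defining identity <Ax, y> = <x, A^* y> gives (Ax)^T y = x^T (A^*) y, i.e. x^T A^T y = x^T (A^*) y. Since this holds for all x, y, we must have A^* = A^T. Therefore
A^* =
[[2, -1, -3],
 [-2, -2, 3]].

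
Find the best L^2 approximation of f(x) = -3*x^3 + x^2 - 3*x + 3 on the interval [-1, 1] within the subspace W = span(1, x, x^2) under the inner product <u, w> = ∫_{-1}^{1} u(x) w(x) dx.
g(x) = x^2 - 24*x/5 + 3

The best approximation g ∈ W is the orthogonal projection of f onto W. Writing g = a_0 + a_1 x + a_2 x^2, the coefficients solve the normal equations G · a = b where
  G_{ij} = <φ_i, φ_j> and b_i = <f, φ_i>, with φ_0 = 1, φ_1 = x, φ_2 = x^2.
G =
  [2, 0, 2/3]
  [0, 2/3, 0]
  [2/3, 0, 2/5],
b = (20/3, -16/5, 12/5).
Solving gives a_0 = 3, a_1 = -24/5, a_2 = 1, so
  g(x) = x^2 - 24*x/5 + 3.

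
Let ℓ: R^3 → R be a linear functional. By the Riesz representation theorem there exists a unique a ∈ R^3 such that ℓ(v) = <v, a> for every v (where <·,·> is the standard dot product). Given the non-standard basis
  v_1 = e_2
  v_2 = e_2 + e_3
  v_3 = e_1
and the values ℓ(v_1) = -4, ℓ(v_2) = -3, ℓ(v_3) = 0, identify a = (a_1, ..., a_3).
a = (0, -4, 1)

Write a = (a_1, ..., a_3) in the standard basis. For each basis vector v_i, ℓ(v_i) = <v_i, a> is a linear equation in the a_j's. Collect the n equations into a matrix system V a = ℓ, where row i of V is v_i (expressed in the standard basis). Since V is invertible (lower-triangular with 1s on the diagonal, up to permutation), solve by back-substitution:
  V =
[[0, 1, 0],
 [0, 1, 1],
 [1, 0, 0]]
  V a = (-4, -3, 0)
Solving gives a = (0, -4, 1).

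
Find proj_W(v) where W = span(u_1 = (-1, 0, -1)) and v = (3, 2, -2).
proj_W(v) = (1/2, 0, 1/2)

Set up U = [u_1 | ... | u_1] ∈ R^(3×1). The projector onto W = col(U) is P = U (U^T U)^(-1) U^T.
Compute U^T U =
  [2],
and U^T v = (-1).
Solve U^T U · c = U^T v for the coefficients: c = (-1/2). The projection is proj_W(v) = U c.
Check: (v - proj_W(v)) · u_1 = 0  (should be 0).
Result: proj_W(v) = (1/2, 0, 1/2).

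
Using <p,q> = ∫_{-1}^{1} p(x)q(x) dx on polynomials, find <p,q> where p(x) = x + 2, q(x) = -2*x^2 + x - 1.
<p,q> = -6

Expand the product: p(x)·q(x) = -2*x^3 - 3*x^2 + x - 2.
∫_{-1}^{1} of each monomial x^k gives [2/(k+1) if k even, 0 if k odd]. Integrating term-by-term (or equivalently evaluating the antiderivative F(x) = -x^4/2 - x^3 + x^2/2 - 2*x at the endpoints):
  F(1) − F(−1) = -3 − (3) = -6.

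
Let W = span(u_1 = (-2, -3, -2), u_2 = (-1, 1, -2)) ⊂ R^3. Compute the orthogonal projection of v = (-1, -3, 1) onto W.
proj_W(v) = (-37/93, -293/93, 58/93)

Set up U = [u_1 | ... | u_2] ∈ R^(3×2). The projector onto W = col(U) is P = U (U^T U)^(-1) U^T.
Compute U^T U =
  [17, 3]
  [3, 6],
and U^T v = (9, -4).
Solve U^T U · c = U^T v for the coefficients: c = (22/31, -95/93). The projection is proj_W(v) = U c.
Check: (v - proj_W(v)) · u_1 = 0  (should be 0).
Check: (v - proj_W(v)) · u_2 = 0  (should be 0).
Result: proj_W(v) = (-37/93, -293/93, 58/93).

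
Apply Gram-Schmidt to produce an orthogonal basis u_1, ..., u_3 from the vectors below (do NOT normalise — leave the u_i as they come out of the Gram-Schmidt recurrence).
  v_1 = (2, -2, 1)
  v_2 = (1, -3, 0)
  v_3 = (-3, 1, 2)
Orthogonal basis:
  u_1 = (2, -2, 1)
  u_2 = (-7/9, -11/9, -8/9)
  u_3 = (-24/13, -8/13, 32/13)

Apply the Gram-Schmidt recurrence
  u_1 = v_1
  u_i = v_i − Σ_{j<i} ((v_i · u_j) / (u_j · u_j)) · u_j.

Step by step this gives:
  u_1 = (2, -2, 1)
  u_2 = (-7/9, -11/9, -8/9)
  u_3 = (-24/13, -8/13, 32/13)

Orthogonality check:
  u_2 · u_1 = 0 (should be 0)
  u_3 · u_1 = 0 (should be 0)
  u_3 · u_2 = 0 (should be 0)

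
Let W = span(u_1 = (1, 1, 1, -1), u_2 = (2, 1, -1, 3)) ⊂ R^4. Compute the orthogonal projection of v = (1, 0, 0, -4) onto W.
proj_W(v) = (-5/59, 30/59, 100/59, -170/59)

Set up U = [u_1 | ... | u_2] ∈ R^(4×2). The projector onto W = col(U) is P = U (U^T U)^(-1) U^T.
Compute U^T U =
  [4, -1]
  [-1, 15],
and U^T v = (5, -10).
Solve U^T U · c = U^T v for the coefficients: c = (65/59, -35/59). The projection is proj_W(v) = U c.
Check: (v - proj_W(v)) · u_1 = 0  (should be 0).
Check: (v - proj_W(v)) · u_2 = 0  (should be 0).
Result: proj_W(v) = (-5/59, 30/59, 100/59, -170/59).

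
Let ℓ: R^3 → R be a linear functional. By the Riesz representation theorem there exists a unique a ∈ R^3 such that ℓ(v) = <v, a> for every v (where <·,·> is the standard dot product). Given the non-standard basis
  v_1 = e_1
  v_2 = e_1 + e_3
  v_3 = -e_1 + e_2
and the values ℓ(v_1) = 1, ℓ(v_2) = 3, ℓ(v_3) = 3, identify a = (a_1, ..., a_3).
a = (1, 4, 2)

Write a = (a_1, ..., a_3) in the standard basis. For each basis vector v_i, ℓ(v_i) = <v_i, a> is a linear equation in the a_j's. Collect the n equations into a matrix system V a = ℓ, where row i of V is v_i (expressed in the standard basis). Since V is invertible (lower-triangular with 1s on the diagonal, up to permutation), solve by back-substitution:
  V =
[[1, 0, 0],
 [1, 0, 1],
 [-1, 1, 0]]
  V a = (1, 3, 3)
Solving gives a = (1, 4, 2).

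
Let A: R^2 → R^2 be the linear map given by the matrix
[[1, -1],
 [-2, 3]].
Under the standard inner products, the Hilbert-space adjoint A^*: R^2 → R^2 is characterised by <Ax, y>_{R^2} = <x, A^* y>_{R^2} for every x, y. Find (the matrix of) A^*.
A^* = A^T =
[[1, -2],
 [-1, 3]]

For real matrices with standard dot products, the defining identity <Ax, y> = <x, A^* y> gives (Ax)^T y = x^T (A^*) y, i.e. x^T A^T y = x^T (A^*) y. Since this holds for all x, y, we must have A^* = A^T. Therefore
A^* =
[[1, -2],
 [-1, 3]].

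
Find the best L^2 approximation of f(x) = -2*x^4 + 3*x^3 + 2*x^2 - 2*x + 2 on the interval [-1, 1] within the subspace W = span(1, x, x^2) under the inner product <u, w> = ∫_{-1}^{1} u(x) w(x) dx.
g(x) = 2*x^2/7 - x/5 + 76/35

The best approximation g ∈ W is the orthogonal projection of f onto W. Writing g = a_0 + a_1 x + a_2 x^2, the coefficients solve the normal equations G · a = b where
  G_{ij} = <φ_i, φ_j> and b_i = <f, φ_i>, with φ_0 = 1, φ_1 = x, φ_2 = x^2.
G =
  [2, 0, 2/3]
  [0, 2/3, 0]
  [2/3, 0, 2/5],
b = (68/15, -2/15, 164/105).
Solving gives a_0 = 76/35, a_1 = -1/5, a_2 = 2/7, so
  g(x) = 2*x^2/7 - x/5 + 76/35.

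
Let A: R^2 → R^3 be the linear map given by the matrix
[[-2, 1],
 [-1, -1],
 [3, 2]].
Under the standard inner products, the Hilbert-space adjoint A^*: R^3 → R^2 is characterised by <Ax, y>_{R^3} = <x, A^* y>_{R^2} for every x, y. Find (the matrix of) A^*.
A^* = A^T =
[[-2, -1, 3],
 [1, -1, 2]]

For real matrices with standard dot products, the defining identity <Ax, y> = <x, A^* y> gives (Ax)^T y = x^T (A^*) y, i.e. x^T A^T y = x^T (A^*) y. Since this holds for all x, y, we must have A^* = A^T. Therefore
A^* =
[[-2, -1, 3],
 [1, -1, 2]].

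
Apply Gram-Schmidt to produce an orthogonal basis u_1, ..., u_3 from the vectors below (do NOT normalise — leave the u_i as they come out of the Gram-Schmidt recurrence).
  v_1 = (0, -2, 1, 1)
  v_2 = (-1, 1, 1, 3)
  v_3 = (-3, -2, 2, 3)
Orthogonal basis:
  u_1 = (0, -2, 1, 1)
  u_2 = (-1, 5/3, 2/3, 8/3)
  u_3 = (-75/34, -11/34, -1/34, -21/34)

Apply the Gram-Schmidt recurrence
  u_1 = v_1
  u_i = v_i − Σ_{j<i} ((v_i · u_j) / (u_j · u_j)) · u_j.

Step by step this gives:
  u_1 = (0, -2, 1, 1)
  u_2 = (-1, 5/3, 2/3, 8/3)
  u_3 = (-75/34, -11/34, -1/34, -21/34)

Orthogonality check:
  u_2 · u_1 = 0 (should be 0)
  u_3 · u_1 = 0 (should be 0)
  u_3 · u_2 = 0 (should be 0)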